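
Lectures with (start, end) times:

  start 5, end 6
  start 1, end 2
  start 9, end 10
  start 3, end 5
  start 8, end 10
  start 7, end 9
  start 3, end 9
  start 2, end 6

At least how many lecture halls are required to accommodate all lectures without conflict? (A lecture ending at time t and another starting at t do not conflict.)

Count concurrent intervals with a sweep; the peak is the room count.
Events (time:±→running): 1:+→1 2:-→0 2:+→1 3:+→2 3:+→3 … peak 3.

3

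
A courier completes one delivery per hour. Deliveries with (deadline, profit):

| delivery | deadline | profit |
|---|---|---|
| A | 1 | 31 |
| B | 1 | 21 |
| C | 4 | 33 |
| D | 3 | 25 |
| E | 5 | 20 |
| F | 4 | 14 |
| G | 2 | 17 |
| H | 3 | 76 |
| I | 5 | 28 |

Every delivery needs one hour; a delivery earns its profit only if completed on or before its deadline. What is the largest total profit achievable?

193

Profit order: H=76 C=33 A=31 I=28 D=25 B=21 E=20 G=17 F=14
Assign: H→slot 3, C→slot 4, A→slot 1, I→slot 5, D→slot 2, B skipped, E skipped, G skipped, F skipped.
Slots: [1:A] [2:D] [3:H] [4:C] [5:I]
Profit = 31 + 25 + 76 + 33 + 28 = 193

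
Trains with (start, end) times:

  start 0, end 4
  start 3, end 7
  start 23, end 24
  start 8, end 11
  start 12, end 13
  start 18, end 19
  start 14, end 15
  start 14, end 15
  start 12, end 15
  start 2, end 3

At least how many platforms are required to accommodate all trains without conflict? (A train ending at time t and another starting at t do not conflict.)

3

The answer is the maximum number of intervals overlapping at any instant.
starts: [0, 2, 3, 8, 12, 12, 14, 14, 18, 23]
ends:   [3, 4, 7, 11, 13, 15, 15, 15, 19, 24]
s0→1 s2→2 e3→1 s3→2 e4→1 e7→0 s8→1 e11→0 s12→1 s12→2 e13→1 s14→2 s14→3  — peak 3.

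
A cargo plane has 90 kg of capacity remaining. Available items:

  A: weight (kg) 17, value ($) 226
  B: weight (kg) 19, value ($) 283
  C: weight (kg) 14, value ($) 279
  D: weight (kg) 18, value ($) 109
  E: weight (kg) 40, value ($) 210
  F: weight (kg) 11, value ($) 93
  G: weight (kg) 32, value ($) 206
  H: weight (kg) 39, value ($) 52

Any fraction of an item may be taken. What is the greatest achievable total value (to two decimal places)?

Sort by value per unit weight and fill in that order.
Ratios (sorted): C 19.93, B 14.89, A 13.29, F 8.45, G 6.44, D 6.06, E 5.25, H 1.33
take C (14 @ 279); take B (19 @ 283); take A (17 @ 226); take F (11 @ 93); take 29/32 of G → 186.69. Capacity used 90/90.
Total value = 1067.69

1067.69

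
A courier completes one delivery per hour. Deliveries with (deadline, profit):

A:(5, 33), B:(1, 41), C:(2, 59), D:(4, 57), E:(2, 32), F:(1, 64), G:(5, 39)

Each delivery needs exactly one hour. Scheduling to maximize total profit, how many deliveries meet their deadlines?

5

Sort by profit descending; place each in the latest free slot ≤ its deadline.
By profit: F(d1,64), C(d2,59), D(d4,57), B(d1,41), G(d5,39), A(d5,33), E(d2,32)
F→slot 1; C→slot 2; D→slot 4; B skipped; G→slot 5; A→slot 3; E skipped.
5 of 7 scheduled.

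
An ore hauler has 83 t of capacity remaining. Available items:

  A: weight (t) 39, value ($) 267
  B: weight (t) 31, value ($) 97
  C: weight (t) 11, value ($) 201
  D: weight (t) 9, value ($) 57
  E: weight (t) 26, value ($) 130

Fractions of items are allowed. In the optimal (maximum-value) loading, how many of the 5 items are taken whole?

3

Sort by value per unit weight and fill in that order.
Ratios (sorted): C 18.27, A 6.85, D 6.33, E 5.00, B 3.13
take C (11 @ 201); take A (39 @ 267); take D (9 @ 57); take 24/26 of E → 120.00. Capacity used 83/83.
3 item(s) taken whole; one partial (take 24/26 of E).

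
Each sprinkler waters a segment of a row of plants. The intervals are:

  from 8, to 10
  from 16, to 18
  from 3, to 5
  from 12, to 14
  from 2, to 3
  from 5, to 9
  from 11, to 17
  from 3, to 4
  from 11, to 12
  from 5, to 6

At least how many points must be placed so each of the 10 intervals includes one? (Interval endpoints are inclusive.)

5

Sorted: [2,3] [3,4] [3,5] [5,6] [5,9] [8,10] [11,12] [12,14] [11,17] [16,18]
{[2,3],[3,4],[3,5]} hit by 3; {[5,6],[5,9]} hit by 6; {[8,10]} hit by 10; {[11,12],[12,14],[11,17]} hit by 12; {[16,18]} hit by 18.
Points: 3, 6, 10, 12, 18 (5 total).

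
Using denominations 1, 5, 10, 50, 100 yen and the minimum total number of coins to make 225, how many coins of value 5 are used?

Use the largest denomination that fits, subtract, and repeat.
225 − 2×100→25 − 2×10→5 − 1×5→0
Count of 5: 1

1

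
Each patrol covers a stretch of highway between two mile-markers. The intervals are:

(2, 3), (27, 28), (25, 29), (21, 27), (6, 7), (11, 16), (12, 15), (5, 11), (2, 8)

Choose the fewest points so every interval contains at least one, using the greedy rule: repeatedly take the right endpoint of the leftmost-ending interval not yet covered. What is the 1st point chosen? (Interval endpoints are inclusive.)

Sorted: [2,3] [6,7] [2,8] [5,11] [12,15] [11,16] [21,27] [27,28] [25,29]
{[2,3]} hit by 3; {[6,7],[2,8],[5,11]} hit by 7; {[12,15],[11,16]} hit by 15; {[21,27],[27,28],[25,29]} hit by 27.
Points: 3, 7, 15, 27 (4 total).

3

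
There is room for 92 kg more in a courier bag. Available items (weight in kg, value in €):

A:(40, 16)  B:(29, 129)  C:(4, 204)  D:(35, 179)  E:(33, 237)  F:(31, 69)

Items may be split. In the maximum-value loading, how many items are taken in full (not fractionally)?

3

Ratios (sorted): C 51.00, E 7.18, D 5.11, B 4.45, F 2.23, A 0.40
take C (4 @ 204); take E (33 @ 237); take D (35 @ 179); take 20/29 of B → 88.97. Capacity used 92/92.
3 item(s) taken whole; one partial (take 20/29 of B).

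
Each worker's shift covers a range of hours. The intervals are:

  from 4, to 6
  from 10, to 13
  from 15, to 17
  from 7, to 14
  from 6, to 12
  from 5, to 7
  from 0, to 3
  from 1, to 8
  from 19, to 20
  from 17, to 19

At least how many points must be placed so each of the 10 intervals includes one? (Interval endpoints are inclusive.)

Sorted: [0,3] [4,6] [5,7] [1,8] [6,12] [10,13] [7,14] [15,17] [17,19] [19,20]
{[0,3]} hit by 3; {[4,6],[5,7],[1,8],[6,12]} hit by 6; {[10,13],[7,14]} hit by 13; {[15,17],[17,19]} hit by 17; {[19,20]} hit by 20.
Points: 3, 6, 13, 17, 20 (5 total).

5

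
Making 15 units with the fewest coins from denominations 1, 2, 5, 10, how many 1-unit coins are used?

Greedy: take as many of the largest coin as possible, then repeat with the remainder.
15 − 1×10→5 − 1×5→0
Count of 1: 0

0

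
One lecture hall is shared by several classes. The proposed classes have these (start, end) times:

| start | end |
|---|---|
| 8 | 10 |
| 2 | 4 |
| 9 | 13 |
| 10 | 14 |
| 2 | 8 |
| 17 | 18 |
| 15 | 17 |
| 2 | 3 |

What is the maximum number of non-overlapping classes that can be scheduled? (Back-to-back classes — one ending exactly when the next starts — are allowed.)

Sorted by end: (2,3)  (2,4)  (2,8)  (8,10)  (9,13)  (10,14)  (15,17)  (17,18)
take (2,3); take (8,10); skip (9,13); take (10,14); take (15,17); take (17,18).
Selected 5 classes.

5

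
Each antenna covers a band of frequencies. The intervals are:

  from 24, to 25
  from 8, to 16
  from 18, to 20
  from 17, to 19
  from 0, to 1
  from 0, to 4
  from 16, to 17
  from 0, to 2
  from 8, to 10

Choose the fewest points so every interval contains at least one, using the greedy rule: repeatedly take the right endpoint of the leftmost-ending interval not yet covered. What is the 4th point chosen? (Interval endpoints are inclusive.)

20

By right end: [0,1]  [0,2]  [0,4]  [8,10]  [8,16]  [16,17]  [17,19]  [18,20]  [24,25]
[0,1] uncovered → point at 1; [8,10] uncovered → point at 10; [16,17] uncovered → point at 17; [18,20] uncovered → point at 20; [24,25] uncovered → point at 25.
Points: 1, 10, 17, 20, 25 (5 total).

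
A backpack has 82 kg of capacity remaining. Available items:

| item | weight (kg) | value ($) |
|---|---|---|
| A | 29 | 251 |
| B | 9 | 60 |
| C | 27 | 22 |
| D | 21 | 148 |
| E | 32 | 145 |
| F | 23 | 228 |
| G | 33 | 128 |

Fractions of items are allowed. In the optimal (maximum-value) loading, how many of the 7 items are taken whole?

Greedy by value/weight ratio, highest first.
Order: F (228/23=9.91) > A (251/29=8.66) > D (148/21=7.05) > B (60/9=6.67) > E (145/32=4.53) > G (128/33=3.88) > C (22/27=0.81)
Fill: take F (23 @ 228) → take A (29 @ 251) → take D (21 @ 148) → take B (9 @ 60); 82/82 used.
4 item(s) taken whole.

4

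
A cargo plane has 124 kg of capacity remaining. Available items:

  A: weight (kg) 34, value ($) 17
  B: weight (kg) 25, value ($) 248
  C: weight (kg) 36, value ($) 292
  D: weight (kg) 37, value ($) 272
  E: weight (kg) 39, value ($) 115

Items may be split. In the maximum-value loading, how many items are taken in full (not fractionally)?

3

Greedy by value/weight ratio, highest first.
Order: B (248/25=9.92) > C (292/36=8.11) > D (272/37=7.35) > E (115/39=2.95) > A (17/34=0.50)
Fill: take B (25 @ 248) → take C (36 @ 292) → take D (37 @ 272) → take 26/39 of E → 76.67; 124/124 used.
3 item(s) taken whole; one partial (take 26/39 of E).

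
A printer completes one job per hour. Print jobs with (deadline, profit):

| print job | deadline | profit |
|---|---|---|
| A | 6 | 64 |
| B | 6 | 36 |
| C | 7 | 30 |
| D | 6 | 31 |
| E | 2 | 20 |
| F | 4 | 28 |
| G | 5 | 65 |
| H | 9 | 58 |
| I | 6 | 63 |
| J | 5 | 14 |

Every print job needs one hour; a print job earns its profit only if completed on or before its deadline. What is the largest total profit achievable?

375

By profit: G(d5,65), A(d6,64), I(d6,63), H(d9,58), B(d6,36), D(d6,31), C(d7,30), F(d4,28), E(d2,20), J(d5,14)
G→slot 5; A→slot 6; I→slot 4; H→slot 9; B→slot 3; D→slot 2; C→slot 7; F→slot 1; E skipped; J skipped.
Profit = 28 + 31 + 36 + 63 + 65 + 64 + 30 + 58 = 375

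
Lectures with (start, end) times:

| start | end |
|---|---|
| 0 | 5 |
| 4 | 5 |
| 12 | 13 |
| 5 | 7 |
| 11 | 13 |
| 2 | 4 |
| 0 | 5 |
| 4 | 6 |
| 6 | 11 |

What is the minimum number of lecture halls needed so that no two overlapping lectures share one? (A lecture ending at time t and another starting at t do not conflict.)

The answer is the maximum number of intervals overlapping at any instant.
starts: [0, 0, 2, 4, 4, 5, 6, 11, 12]
ends:   [4, 5, 5, 5, 6, 7, 11, 13, 13]
s0→1 s0→2 s2→3 e4→2 s4→3 s4→4  — peak 4.

4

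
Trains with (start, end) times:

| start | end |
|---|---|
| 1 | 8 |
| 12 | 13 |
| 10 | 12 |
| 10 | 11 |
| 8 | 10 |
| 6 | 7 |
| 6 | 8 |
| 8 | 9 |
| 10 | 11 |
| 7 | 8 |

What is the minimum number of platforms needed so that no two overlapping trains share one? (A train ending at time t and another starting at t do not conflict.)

Count concurrent intervals with a sweep; the peak is the room count.
Events (time:±→running): 1:+→1 6:+→2 6:+→3 … peak 3.

3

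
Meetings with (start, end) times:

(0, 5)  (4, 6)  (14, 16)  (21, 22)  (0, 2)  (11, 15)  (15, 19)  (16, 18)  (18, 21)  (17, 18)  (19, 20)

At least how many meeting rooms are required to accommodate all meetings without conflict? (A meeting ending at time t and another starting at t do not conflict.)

3

The answer is the maximum number of intervals overlapping at any instant.
starts: [0, 0, 4, 11, 14, 15, 16, 17, 18, 19, 21]
ends:   [2, 5, 6, 15, 16, 18, 18, 19, 20, 21, 22]
s0→1 s0→2 e2→1 s4→2 e5→1 e6→0 s11→1 s14→2 e15→1 s15→2 e16→1 s16→2 s17→3  — peak 3.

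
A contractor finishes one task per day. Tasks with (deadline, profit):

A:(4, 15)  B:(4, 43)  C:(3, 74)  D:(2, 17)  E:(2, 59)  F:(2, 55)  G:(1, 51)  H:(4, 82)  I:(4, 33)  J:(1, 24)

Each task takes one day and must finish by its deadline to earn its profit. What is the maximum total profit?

Take jobs in profit order; each goes to the latest open slot no later than its deadline.
Profit order: H=82 C=74 E=59 F=55 G=51 B=43 I=33 J=24 D=17 A=15
Assign: H→slot 4, C→slot 3, E→slot 2, F→slot 1, G skipped, B skipped, I skipped, J skipped, D skipped, A skipped.
Slots: [1:F] [2:E] [3:C] [4:H]
Profit = 55 + 59 + 74 + 82 = 270

270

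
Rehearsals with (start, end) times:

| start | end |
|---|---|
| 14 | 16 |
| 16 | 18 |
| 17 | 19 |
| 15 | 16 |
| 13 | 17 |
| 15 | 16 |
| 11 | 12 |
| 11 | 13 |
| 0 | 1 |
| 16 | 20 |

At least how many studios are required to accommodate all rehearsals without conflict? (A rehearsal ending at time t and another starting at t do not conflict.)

starts: [0, 11, 11, 13, 14, 15, 15, 16, 16, 17]
ends:   [1, 12, 13, 16, 16, 16, 17, 18, 19, 20]
s0→1 e1→0 s11→1 s11→2 e12→1 e13→0 s13→1 s14→2 s15→3 s15→4  — peak 4.

4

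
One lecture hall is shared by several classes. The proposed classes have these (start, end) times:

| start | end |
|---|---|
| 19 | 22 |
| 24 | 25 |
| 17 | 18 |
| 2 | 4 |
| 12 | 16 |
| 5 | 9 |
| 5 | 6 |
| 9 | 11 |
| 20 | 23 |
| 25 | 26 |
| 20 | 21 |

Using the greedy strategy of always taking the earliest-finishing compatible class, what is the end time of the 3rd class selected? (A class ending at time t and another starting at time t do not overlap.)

By end time: (2,4), (5,6), (5,9), (9,11), (12,16), (17,18), (20,21), (19,22), (20,23), (24,25), (25,26).
Pick (2,4); next start ≥ 4 → (5,6); next start ≥ 6 → (9,11); next start ≥ 11 → (12,16); next start ≥ 16 → (17,18); next start ≥ 18 → (20,21); next start ≥ 21 → (24,25); next start ≥ 25 → (25,26).
Selected: (2,4) (5,6) (9,11) (12,16) (17,18) (20,21) (24,25) (25,26)

11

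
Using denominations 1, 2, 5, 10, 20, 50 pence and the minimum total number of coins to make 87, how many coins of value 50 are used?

1

Use the largest denomination that fits, subtract, and repeat.
87 − 1×50→37 − 1×20→17 − 1×10→7 − 1×5→2 − 1×2→0
Count of 50: 1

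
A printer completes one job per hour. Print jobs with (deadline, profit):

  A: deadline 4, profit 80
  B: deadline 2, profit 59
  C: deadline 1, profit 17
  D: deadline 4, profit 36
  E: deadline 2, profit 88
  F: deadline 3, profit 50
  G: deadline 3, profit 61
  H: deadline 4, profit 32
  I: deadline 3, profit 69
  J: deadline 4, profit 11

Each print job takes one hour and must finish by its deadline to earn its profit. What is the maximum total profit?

298

Profit order: E=88 A=80 I=69 G=61 B=59 F=50 D=36 H=32 C=17 J=11
Assign: E→slot 2, A→slot 4, I→slot 3, G→slot 1, B skipped, F skipped, D skipped, H skipped, C skipped, J skipped.
Slots: [1:G] [2:E] [3:I] [4:A]
Profit = 61 + 88 + 69 + 80 = 298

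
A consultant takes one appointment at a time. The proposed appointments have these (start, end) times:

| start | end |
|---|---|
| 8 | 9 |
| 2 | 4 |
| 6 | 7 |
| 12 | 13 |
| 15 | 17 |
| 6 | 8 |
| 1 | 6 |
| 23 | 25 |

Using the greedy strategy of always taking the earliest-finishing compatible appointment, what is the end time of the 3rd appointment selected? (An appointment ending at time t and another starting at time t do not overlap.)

9

By end time: (2,4), (1,6), (6,7), (6,8), (8,9), (12,13), (15,17), (23,25).
Pick (2,4); next start ≥ 4 → (6,7); next start ≥ 7 → (8,9); next start ≥ 9 → (12,13); next start ≥ 13 → (15,17); next start ≥ 17 → (23,25).
Selected: (2,4) (6,7) (8,9) (12,13) (15,17) (23,25)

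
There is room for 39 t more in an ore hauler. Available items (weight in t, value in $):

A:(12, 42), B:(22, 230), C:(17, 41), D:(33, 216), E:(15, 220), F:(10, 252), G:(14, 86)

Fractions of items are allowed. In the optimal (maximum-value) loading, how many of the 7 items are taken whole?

2

Greedy by value/weight ratio, highest first.
Order: F (252/10=25.20) > E (220/15=14.67) > B (230/22=10.45) > D (216/33=6.55) > G (86/14=6.14) > A (42/12=3.50) > C (41/17=2.41)
Fill: take F (10 @ 252) → take E (15 @ 220) → take 14/22 of B → 146.36; 39/39 used.
2 item(s) taken whole; one partial (take 14/22 of B).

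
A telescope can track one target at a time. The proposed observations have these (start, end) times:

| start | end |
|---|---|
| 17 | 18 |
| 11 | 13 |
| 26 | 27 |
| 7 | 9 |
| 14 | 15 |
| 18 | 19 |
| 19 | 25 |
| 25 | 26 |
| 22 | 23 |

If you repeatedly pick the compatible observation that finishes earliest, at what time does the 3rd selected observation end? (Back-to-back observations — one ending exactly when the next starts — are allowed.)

15

Order by finish time; keep every interval that doesn't clash with the previous kept one.
By end time: (7,9), (11,13), (14,15), (17,18), (18,19), (22,23), (19,25), (25,26), (26,27).
Pick (7,9); next start ≥ 9 → (11,13); next start ≥ 13 → (14,15); next start ≥ 15 → (17,18); next start ≥ 18 → (18,19); next start ≥ 19 → (22,23); next start ≥ 23 → (25,26); next start ≥ 26 → (26,27).
Selected: (7,9) (11,13) (14,15) (17,18) (18,19) (22,23) (25,26) (26,27)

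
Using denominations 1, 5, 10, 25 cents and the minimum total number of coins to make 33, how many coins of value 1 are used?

Use the largest denomination that fits, subtract, and repeat.
33 − 1×25→8 − 1×5→3 − 3×1→0
Count of 1: 3

3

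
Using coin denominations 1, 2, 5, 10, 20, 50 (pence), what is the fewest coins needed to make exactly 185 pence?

6

Greedy: take as many of the largest coin as possible, then repeat with the remainder.
185 − 3×50→35 − 1×20→15 − 1×10→5 − 1×5→0
Total coins = 3 + 1 + 1 + 1 = 6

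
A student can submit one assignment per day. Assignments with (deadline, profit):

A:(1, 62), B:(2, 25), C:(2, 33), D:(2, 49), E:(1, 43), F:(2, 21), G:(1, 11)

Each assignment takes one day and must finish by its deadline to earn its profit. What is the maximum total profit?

Profit order: A=62 D=49 E=43 C=33 B=25 F=21 G=11
Assign: A→slot 1, D→slot 2, E skipped, C skipped, B skipped, F skipped, G skipped.
Slots: [1:A] [2:D]
Profit = 62 + 49 = 111

111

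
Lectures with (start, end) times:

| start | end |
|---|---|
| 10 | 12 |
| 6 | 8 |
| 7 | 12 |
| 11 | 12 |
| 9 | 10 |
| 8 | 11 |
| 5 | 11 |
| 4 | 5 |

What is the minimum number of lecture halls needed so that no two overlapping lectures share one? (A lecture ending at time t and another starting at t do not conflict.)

4

Count concurrent intervals with a sweep; the peak is the room count.
Events (time:±→running): 4:+→1 5:-→0 5:+→1 6:+→2 7:+→3 8:-→2 8:+→3 9:+→4 … peak 4.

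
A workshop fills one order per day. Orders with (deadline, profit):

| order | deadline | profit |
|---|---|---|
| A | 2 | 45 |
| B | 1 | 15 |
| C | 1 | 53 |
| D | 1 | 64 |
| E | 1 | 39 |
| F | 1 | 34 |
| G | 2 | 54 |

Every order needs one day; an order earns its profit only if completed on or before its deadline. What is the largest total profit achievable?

Sort by profit descending; place each in the latest free slot ≤ its deadline.
By profit: D(d1,64), G(d2,54), C(d1,53), A(d2,45), E(d1,39), F(d1,34), B(d1,15)
D→slot 1; G→slot 2; C skipped; A skipped; E skipped; F skipped; B skipped.
Profit = 64 + 54 = 118

118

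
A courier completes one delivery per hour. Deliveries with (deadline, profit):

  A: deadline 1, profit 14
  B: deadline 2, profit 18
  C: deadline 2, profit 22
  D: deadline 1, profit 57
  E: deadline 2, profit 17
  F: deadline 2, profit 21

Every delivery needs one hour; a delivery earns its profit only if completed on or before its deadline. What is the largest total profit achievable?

Sort by profit descending; place each in the latest free slot ≤ its deadline.
Profit order: D=57 C=22 F=21 B=18 E=17 A=14
Assign: D→slot 1, C→slot 2, F skipped, B skipped, E skipped, A skipped.
Slots: [1:D] [2:C]
Profit = 57 + 22 = 79

79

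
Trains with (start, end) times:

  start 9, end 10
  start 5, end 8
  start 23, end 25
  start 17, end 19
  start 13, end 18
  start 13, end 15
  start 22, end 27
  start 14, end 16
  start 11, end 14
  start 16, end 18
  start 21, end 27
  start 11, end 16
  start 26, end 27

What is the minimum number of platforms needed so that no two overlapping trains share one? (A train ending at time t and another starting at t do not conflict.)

starts: [5, 9, 11, 11, 13, 13, 14, 16, 17, 21, 22, 23, 26]
ends:   [8, 10, 14, 15, 16, 16, 18, 18, 19, 25, 27, 27, 27]
s5→1 e8→0 s9→1 e10→0 s11→1 s11→2 s13→3 s13→4  — peak 4.

4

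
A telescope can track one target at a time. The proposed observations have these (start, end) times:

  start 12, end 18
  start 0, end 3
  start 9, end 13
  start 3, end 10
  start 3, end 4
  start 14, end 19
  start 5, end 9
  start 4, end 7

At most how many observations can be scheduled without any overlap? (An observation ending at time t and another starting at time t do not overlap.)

5

By end time: (0,3), (3,4), (4,7), (5,9), (3,10), (9,13), (12,18), (14,19).
Pick (0,3); next start ≥ 3 → (3,4); next start ≥ 4 → (4,7); next start ≥ 7 → (9,13); next start ≥ 13 → (14,19).
Selected 5 observations.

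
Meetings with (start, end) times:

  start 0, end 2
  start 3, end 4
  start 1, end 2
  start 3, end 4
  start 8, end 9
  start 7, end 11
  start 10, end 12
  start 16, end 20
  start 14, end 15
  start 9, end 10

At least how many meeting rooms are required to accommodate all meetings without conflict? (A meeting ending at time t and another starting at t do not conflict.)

2

Count concurrent intervals with a sweep; the peak is the room count.
starts: [0, 1, 3, 3, 7, 8, 9, 10, 14, 16]
ends:   [2, 2, 4, 4, 9, 10, 11, 12, 15, 20]
s0→1 s1→2  — peak 2.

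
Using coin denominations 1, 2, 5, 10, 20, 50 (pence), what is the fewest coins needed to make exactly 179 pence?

7

179 = 3×50 + 1×20 + 1×5 + 2×2
Total coins = 3 + 1 + 1 + 2 = 7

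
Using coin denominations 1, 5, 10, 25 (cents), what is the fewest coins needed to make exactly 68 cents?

68 = 2×25 + 1×10 + 1×5 + 3×1
Total coins = 2 + 1 + 1 + 3 = 7

7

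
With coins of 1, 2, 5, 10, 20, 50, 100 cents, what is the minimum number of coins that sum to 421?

Use the largest denomination that fits, subtract, and repeat.
421 = 4×100 + 1×20 + 1×1
Total coins = 4 + 1 + 1 = 6

6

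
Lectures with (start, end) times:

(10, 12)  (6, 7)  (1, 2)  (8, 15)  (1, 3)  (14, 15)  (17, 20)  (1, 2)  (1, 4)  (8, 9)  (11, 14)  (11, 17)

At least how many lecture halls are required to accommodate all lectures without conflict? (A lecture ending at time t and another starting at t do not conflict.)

Events (time:±→running): 1:+→1 1:+→2 1:+→3 1:+→4 … peak 4.

4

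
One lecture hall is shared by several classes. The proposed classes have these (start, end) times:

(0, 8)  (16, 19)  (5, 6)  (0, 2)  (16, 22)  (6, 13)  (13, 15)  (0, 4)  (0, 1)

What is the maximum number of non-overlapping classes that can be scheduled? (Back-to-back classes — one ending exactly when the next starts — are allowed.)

Greedy by earliest finish: after sorting by end time, pick each interval compatible with the last pick.
Sorted by end: (0,1)  (0,2)  (0,4)  (5,6)  (0,8)  (6,13)  (13,15)  (16,19)  (16,22)
take (0,1); skip (0,4); take (5,6); take (6,13); take (13,15); take (16,19).
Selected 5 classes.

5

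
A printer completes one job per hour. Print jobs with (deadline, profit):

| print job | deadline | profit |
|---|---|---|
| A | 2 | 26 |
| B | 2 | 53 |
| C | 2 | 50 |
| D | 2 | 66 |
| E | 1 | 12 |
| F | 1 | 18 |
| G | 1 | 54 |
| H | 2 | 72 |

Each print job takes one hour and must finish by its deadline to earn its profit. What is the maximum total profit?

138

Sort by profit descending; place each in the latest free slot ≤ its deadline.
Profit order: H=72 D=66 G=54 B=53 C=50 A=26 F=18 E=12
Assign: H→slot 2, D→slot 1, G skipped, B skipped, C skipped, A skipped, F skipped, E skipped.
Slots: [1:D] [2:H]
Profit = 66 + 72 = 138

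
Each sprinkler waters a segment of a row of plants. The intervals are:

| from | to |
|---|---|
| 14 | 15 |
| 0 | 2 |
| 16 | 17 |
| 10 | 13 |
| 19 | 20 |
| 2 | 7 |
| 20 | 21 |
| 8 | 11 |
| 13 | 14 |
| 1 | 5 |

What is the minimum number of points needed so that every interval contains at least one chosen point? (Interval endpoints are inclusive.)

Sort by right endpoint; whenever an interval is uncovered, place a point at its right end.
By right end: [0,2]  [1,5]  [2,7]  [8,11]  [10,13]  [13,14]  [14,15]  [16,17]  [19,20]  [20,21]
[0,2] uncovered → point at 2; [8,11] uncovered → point at 11; [13,14] uncovered → point at 14; [16,17] uncovered → point at 17; [19,20] uncovered → point at 20.
Points: 2, 11, 14, 17, 20 (5 total).

5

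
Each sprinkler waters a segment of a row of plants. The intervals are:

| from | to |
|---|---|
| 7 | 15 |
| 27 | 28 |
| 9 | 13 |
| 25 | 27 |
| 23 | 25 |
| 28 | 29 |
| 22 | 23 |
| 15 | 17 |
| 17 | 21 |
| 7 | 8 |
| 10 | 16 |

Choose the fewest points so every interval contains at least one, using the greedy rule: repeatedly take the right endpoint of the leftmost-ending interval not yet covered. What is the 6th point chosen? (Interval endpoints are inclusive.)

29

Process intervals by earliest right end; each time one isn't hit yet, stab at its right endpoint.
By right end: [7,8]  [9,13]  [7,15]  [10,16]  [15,17]  [17,21]  [22,23]  [23,25]  [25,27]  [27,28]  [28,29]
[7,8] uncovered → point at 8; [9,13] uncovered → point at 13; [15,17] uncovered → point at 17; [22,23] uncovered → point at 23; [25,27] uncovered → point at 27; [28,29] uncovered → point at 29.
Points: 8, 13, 17, 23, 27, 29 (6 total).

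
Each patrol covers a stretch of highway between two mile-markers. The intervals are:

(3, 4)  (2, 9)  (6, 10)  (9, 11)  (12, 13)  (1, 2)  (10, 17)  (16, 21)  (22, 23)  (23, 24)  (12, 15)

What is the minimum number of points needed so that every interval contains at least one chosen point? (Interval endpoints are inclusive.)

6

Sorted: [1,2] [3,4] [2,9] [6,10] [9,11] [12,13] [12,15] [10,17] [16,21] [22,23] [23,24]
{[1,2]} hit by 2; {[3,4],[2,9]} hit by 4; {[6,10],[9,11]} hit by 10; {[12,13],[12,15],[10,17]} hit by 13; {[16,21]} hit by 21; {[22,23],[23,24]} hit by 23.
Points: 2, 4, 10, 13, 21, 23 (6 total).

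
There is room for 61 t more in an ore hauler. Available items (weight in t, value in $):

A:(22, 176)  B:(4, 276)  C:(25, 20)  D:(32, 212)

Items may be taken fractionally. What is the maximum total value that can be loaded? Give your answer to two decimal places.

Sort by value per unit weight and fill in that order.
Order: B (276/4=69.00) > A (176/22=8.00) > D (212/32=6.62) > C (20/25=0.80)
Fill: take B (4 @ 276) → take A (22 @ 176) → take D (32 @ 212) → take 3/25 of C → 2.40; 61/61 used.
Total value = 666.40

666.40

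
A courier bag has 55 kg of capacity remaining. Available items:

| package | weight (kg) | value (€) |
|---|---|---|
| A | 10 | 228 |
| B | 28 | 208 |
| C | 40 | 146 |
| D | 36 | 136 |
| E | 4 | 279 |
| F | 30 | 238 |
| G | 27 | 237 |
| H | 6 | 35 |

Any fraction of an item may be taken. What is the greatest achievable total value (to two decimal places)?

Ratios (sorted): E 69.75, A 22.80, G 8.78, F 7.93, B 7.43, H 5.83, D 3.78, C 3.65
take E (4 @ 279); take A (10 @ 228); take G (27 @ 237); take 14/30 of F → 111.07. Capacity used 55/55.
Total value = 855.07

855.07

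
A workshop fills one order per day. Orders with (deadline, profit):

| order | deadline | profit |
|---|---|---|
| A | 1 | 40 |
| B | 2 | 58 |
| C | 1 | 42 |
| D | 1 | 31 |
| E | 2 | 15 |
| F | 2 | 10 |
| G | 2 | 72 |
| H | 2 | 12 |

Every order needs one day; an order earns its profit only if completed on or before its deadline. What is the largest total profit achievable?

Profit order: G=72 B=58 C=42 A=40 D=31 E=15 H=12 F=10
Assign: G→slot 2, B→slot 1, C skipped, A skipped, D skipped, E skipped, H skipped, F skipped.
Slots: [1:B] [2:G]
Profit = 58 + 72 = 130

130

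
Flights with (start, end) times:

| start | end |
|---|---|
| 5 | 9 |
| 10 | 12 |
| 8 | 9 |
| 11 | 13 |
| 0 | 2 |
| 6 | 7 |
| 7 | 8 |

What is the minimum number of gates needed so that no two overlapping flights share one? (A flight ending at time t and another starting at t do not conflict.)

2

Count concurrent intervals with a sweep; the peak is the room count.
Events (time:±→running): 0:+→1 2:-→0 5:+→1 6:+→2 … peak 2.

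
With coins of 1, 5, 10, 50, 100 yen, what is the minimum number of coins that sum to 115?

Use the largest denomination that fits, subtract, and repeat.
115 − 1×100→15 − 1×10→5 − 1×5→0
Total coins = 1 + 1 + 1 = 3

3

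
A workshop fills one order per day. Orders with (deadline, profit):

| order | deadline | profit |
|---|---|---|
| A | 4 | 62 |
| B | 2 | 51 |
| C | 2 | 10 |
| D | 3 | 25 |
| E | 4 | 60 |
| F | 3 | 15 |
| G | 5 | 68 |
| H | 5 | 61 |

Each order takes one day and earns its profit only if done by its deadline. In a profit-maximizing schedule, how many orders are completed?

By profit: G(d5,68), A(d4,62), H(d5,61), E(d4,60), B(d2,51), D(d3,25), F(d3,15), C(d2,10)
G→slot 5; A→slot 4; H→slot 3; E→slot 2; B→slot 1; D skipped; F skipped; C skipped.
5 of 8 scheduled.

5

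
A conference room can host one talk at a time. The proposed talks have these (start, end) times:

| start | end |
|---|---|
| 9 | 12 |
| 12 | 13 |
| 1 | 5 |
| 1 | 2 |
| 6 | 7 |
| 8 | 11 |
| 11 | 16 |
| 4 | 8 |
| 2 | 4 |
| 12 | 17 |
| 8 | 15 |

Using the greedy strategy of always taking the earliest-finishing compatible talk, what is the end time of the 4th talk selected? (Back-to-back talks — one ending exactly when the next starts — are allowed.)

Greedy by earliest finish: after sorting by end time, pick each interval compatible with the last pick.
Sorted by end: (1,2)  (2,4)  (1,5)  (6,7)  (4,8)  (8,11)  (9,12)  (12,13)  (8,15)  (11,16)  (12,17)
take (1,2); take (2,4); take (6,7); take (8,11); take (12,13); skip (12,17).
Selected: (1,2) (2,4) (6,7) (8,11) (12,13)

11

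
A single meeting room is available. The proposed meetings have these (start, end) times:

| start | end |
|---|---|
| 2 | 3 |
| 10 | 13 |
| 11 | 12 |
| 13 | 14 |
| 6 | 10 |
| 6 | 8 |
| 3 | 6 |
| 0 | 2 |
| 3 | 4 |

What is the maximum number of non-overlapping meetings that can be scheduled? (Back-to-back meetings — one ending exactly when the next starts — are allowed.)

Sort by end time and greedily take each interval whose start is ≥ the last chosen end.
Sorted by end: (0,2)  (2,3)  (3,4)  (3,6)  (6,8)  (6,10)  (11,12)  (10,13)  (13,14)
take (0,2); take (2,3); take (3,4); skip (3,6); take (6,8); take (11,12); take (13,14).
Selected 6 meetings.

6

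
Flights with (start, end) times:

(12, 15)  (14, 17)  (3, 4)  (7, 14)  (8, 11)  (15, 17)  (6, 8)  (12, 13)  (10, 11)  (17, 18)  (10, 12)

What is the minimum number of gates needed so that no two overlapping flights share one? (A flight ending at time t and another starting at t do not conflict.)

The answer is the maximum number of intervals overlapping at any instant.
Events (time:±→running): 3:+→1 4:-→0 6:+→1 7:+→2 8:-→1 8:+→2 10:+→3 10:+→4 … peak 4.

4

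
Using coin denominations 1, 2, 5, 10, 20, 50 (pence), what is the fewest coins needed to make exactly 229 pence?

229 − 4×50→29 − 1×20→9 − 1×5→4 − 2×2→0
Total coins = 4 + 1 + 1 + 2 = 8

8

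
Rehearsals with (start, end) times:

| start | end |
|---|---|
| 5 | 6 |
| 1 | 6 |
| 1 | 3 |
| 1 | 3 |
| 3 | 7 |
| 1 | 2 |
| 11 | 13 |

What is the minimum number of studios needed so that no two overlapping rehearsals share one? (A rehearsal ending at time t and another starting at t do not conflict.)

4

The answer is the maximum number of intervals overlapping at any instant.
starts: [1, 1, 1, 1, 3, 5, 11]
ends:   [2, 3, 3, 6, 6, 7, 13]
s1→1 s1→2 s1→3 s1→4  — peak 4.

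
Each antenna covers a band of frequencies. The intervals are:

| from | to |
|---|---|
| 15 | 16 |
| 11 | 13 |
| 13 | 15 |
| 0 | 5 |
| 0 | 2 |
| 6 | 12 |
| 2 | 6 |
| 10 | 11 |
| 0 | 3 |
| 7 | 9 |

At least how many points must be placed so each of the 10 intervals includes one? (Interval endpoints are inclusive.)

4

Sorted: [0,2] [0,3] [0,5] [2,6] [7,9] [10,11] [6,12] [11,13] [13,15] [15,16]
{[0,2],[0,3],[0,5],[2,6]} hit by 2; {[7,9]} hit by 9; {[10,11],[6,12],[11,13]} hit by 11; {[13,15],[15,16]} hit by 15.
Points: 2, 9, 11, 15 (4 total).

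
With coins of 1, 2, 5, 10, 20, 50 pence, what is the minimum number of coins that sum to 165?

165 − 3×50→15 − 1×10→5 − 1×5→0
Total coins = 3 + 1 + 1 = 5

5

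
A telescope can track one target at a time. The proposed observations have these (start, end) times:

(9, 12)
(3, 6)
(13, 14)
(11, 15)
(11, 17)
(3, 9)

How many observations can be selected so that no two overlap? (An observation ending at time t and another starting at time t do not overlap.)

3

Sorted by end: (3,6)  (3,9)  (9,12)  (13,14)  (11,15)  (11,17)
take (3,6); take (9,12); take (13,14).
Selected 3 observations.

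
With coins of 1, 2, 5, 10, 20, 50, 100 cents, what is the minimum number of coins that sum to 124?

4

Use the largest denomination that fits, subtract, and repeat.
124 = 1×100 + 1×20 + 2×2
Total coins = 1 + 1 + 2 = 4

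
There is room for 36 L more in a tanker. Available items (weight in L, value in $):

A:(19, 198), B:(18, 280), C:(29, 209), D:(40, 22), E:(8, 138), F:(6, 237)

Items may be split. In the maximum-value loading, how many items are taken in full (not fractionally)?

3

Ratios (sorted): F 39.50, E 17.25, B 15.56, A 10.42, C 7.21, D 0.55
take F (6 @ 237); take E (8 @ 138); take B (18 @ 280); take 4/19 of A → 41.68. Capacity used 36/36.
3 item(s) taken whole; one partial (take 4/19 of A).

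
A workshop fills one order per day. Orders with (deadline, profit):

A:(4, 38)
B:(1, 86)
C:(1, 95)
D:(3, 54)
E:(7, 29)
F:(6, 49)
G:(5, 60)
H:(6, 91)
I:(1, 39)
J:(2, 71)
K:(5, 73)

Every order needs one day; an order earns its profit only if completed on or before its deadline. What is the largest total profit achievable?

473

Sort by profit descending; place each in the latest free slot ≤ its deadline.
By profit: C(d1,95), H(d6,91), B(d1,86), K(d5,73), J(d2,71), G(d5,60), D(d3,54), F(d6,49), I(d1,39), A(d4,38), E(d7,29)
C→slot 1; H→slot 6; B skipped; K→slot 5; J→slot 2; G→slot 4; D→slot 3; F skipped; I skipped; A skipped; E→slot 7.
Profit = 95 + 71 + 54 + 60 + 73 + 91 + 29 = 473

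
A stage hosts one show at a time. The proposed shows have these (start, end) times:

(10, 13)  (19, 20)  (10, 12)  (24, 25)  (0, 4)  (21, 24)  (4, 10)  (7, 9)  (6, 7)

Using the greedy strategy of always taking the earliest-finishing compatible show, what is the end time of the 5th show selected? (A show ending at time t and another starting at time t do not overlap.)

Sorted by end: (0,4)  (6,7)  (7,9)  (4,10)  (10,12)  (10,13)  (19,20)  (21,24)  (24,25)
take (0,4); take (6,7); take (7,9); take (10,12); skip (10,13); take (19,20); take (21,24); take (24,25).
Selected: (0,4) (6,7) (7,9) (10,12) (19,20) (21,24) (24,25)

20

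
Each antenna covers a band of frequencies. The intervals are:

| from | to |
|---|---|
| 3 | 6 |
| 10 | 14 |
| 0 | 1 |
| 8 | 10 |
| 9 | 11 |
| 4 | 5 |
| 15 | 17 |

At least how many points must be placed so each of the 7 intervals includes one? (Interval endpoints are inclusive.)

Process intervals by earliest right end; each time one isn't hit yet, stab at its right endpoint.
By right end: [0,1]  [4,5]  [3,6]  [8,10]  [9,11]  [10,14]  [15,17]
[0,1] uncovered → point at 1; [4,5] uncovered → point at 5; [8,10] uncovered → point at 10; [15,17] uncovered → point at 17.
Points: 1, 5, 10, 17 (4 total).

4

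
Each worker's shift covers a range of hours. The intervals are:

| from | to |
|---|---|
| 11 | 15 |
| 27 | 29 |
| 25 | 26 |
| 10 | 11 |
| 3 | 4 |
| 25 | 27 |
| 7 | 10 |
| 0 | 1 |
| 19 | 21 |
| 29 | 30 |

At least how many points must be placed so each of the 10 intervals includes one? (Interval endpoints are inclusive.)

By right end: [0,1]  [3,4]  [7,10]  [10,11]  [11,15]  [19,21]  [25,26]  [25,27]  [27,29]  [29,30]
[0,1] uncovered → point at 1; [3,4] uncovered → point at 4; [7,10] uncovered → point at 10; [11,15] uncovered → point at 15; [19,21] uncovered → point at 21; [25,26] uncovered → point at 26; [27,29] uncovered → point at 29.
Points: 1, 4, 10, 15, 21, 26, 29 (7 total).

7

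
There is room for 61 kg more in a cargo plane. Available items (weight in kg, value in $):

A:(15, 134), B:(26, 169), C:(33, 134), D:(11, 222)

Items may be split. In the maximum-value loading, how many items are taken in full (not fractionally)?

Greedy by value/weight ratio, highest first.
Ratios (sorted): D 20.18, A 8.93, B 6.50, C 4.06
take D (11 @ 222); take A (15 @ 134); take B (26 @ 169); take 9/33 of C → 36.55. Capacity used 61/61.
3 item(s) taken whole; one partial (take 9/33 of C).

3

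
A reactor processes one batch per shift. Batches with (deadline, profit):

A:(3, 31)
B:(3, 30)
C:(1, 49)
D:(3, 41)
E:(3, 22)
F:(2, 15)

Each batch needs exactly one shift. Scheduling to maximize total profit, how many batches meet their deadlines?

Take jobs in profit order; each goes to the latest open slot no later than its deadline.
Profit order: C=49 D=41 A=31 B=30 E=22 F=15
Assign: C→slot 1, D→slot 3, A→slot 2, B skipped, E skipped, F skipped.
Slots: [1:C] [2:A] [3:D]
3 of 6 scheduled.

3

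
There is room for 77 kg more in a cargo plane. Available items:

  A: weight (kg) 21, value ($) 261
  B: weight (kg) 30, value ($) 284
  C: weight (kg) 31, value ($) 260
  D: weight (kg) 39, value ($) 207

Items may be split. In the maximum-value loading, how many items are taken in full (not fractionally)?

Order: A (261/21=12.43) > B (284/30=9.47) > C (260/31=8.39) > D (207/39=5.31)
Fill: take A (21 @ 261) → take B (30 @ 284) → take 26/31 of C → 218.06; 77/77 used.
2 item(s) taken whole; one partial (take 26/31 of C).

2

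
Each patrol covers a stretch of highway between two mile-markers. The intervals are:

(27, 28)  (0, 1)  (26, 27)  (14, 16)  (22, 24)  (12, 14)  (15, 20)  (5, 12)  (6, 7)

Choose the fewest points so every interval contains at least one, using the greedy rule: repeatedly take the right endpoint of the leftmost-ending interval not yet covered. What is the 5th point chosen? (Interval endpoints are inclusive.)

24

Sorted: [0,1] [6,7] [5,12] [12,14] [14,16] [15,20] [22,24] [26,27] [27,28]
{[0,1]} hit by 1; {[6,7],[5,12]} hit by 7; {[12,14],[14,16]} hit by 14; {[15,20]} hit by 20; {[22,24]} hit by 24; {[26,27],[27,28]} hit by 27.
Points: 1, 7, 14, 20, 24, 27 (6 total).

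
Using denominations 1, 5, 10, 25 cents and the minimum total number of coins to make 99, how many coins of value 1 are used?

Greedy: take as many of the largest coin as possible, then repeat with the remainder.
99 = 3×25 + 2×10 + 4×1
Count of 1: 4

4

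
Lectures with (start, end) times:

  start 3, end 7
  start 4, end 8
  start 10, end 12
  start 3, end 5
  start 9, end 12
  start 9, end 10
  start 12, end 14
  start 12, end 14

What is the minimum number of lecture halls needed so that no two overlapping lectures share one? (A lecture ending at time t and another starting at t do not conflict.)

Events (time:±→running): 3:+→1 3:+→2 4:+→3 … peak 3.

3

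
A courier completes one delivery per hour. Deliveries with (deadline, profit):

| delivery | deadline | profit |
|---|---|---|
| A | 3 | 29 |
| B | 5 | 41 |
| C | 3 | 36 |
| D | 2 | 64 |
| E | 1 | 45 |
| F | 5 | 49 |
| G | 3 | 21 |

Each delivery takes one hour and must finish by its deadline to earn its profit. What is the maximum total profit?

Take jobs in profit order; each goes to the latest open slot no later than its deadline.
Profit order: D=64 F=49 E=45 B=41 C=36 A=29 G=21
Assign: D→slot 2, F→slot 5, E→slot 1, B→slot 4, C→slot 3, A skipped, G skipped.
Slots: [1:E] [2:D] [3:C] [4:B] [5:F]
Profit = 45 + 64 + 36 + 41 + 49 = 235

235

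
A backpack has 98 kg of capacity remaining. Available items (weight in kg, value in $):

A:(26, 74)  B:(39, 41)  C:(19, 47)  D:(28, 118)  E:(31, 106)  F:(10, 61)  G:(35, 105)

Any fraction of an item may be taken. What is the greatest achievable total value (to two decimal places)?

372.00

Sort by value per unit weight and fill in that order.
Order: F (61/10=6.10) > D (118/28=4.21) > E (106/31=3.42) > G (105/35=3.00) > A (74/26=2.85) > C (47/19=2.47) > B (41/39=1.05)
Fill: take F (10 @ 61) → take D (28 @ 118) → take E (31 @ 106) → take 29/35 of G → 87.00; 98/98 used.
Total value = 372.00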